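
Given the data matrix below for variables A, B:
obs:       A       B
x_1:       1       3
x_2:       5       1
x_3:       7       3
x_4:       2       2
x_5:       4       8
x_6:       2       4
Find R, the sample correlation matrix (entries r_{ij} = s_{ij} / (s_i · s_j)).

Step 1 — column means:
  mean(A) = (1 + 5 + 7 + 2 + 4 + 2) / 6 = 21/6 = 3.5
  mean(B) = (3 + 1 + 3 + 2 + 8 + 4) / 6 = 21/6 = 3.5

Step 2 — sample variances and covariances s[i,j] = (1/(n-1)) · Σ_k (x_{k,i} - mean_i) · (x_{k,j} - mean_j), with n-1 = 5:
  s[A,A] = ((-2.5)·(-2.5) + (1.5)·(1.5) + (3.5)·(3.5) + (-1.5)·(-1.5) + (0.5)·(0.5) + (-1.5)·(-1.5)) / 5 = 25.5/5 = 5.1
  s[A,B] = ((-2.5)·(-0.5) + (1.5)·(-2.5) + (3.5)·(-0.5) + (-1.5)·(-1.5) + (0.5)·(4.5) + (-1.5)·(0.5)) / 5 = -0.5/5 = -0.1
  s[B,B] = ((-0.5)·(-0.5) + (-2.5)·(-2.5) + (-0.5)·(-0.5) + (-1.5)·(-1.5) + (4.5)·(4.5) + (0.5)·(0.5)) / 5 = 29.5/5 = 5.9
  Sample standard deviations s_i = √(s[i,i]):
  s(A) = √(5.1) = 2.2583
  s(B) = √(5.9) = 2.429

Step 3 — r_{ij} = s_{ij} / (s_i · s_j):
  r[A,A] = 1 (diagonal).
  r[A,B] = -0.1 / (2.2583 · 2.429) = -0.1 / 5.4854 = -0.0182
  r[B,B] = 1 (diagonal).

R is symmetric with unit diagonal. Assembling:

R = [[1, -0.0182],
 [-0.0182, 1]]


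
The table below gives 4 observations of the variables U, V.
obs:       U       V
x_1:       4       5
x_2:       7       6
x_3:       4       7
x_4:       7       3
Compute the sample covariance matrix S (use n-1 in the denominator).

Step 1 — column means:
  mean(U) = (4 + 7 + 4 + 7) / 4 = 22/4 = 5.5
  mean(V) = (5 + 6 + 7 + 3) / 4 = 21/4 = 5.25

Step 2 — sample covariance S[i,j] = (1/(n-1)) · Σ_k (x_{k,i} - mean_i) · (x_{k,j} - mean_j), with n-1 = 3.
  S[U,U] = ((-1.5)·(-1.5) + (1.5)·(1.5) + (-1.5)·(-1.5) + (1.5)·(1.5)) / 3 = 9/3 = 3
  S[U,V] = ((-1.5)·(-0.25) + (1.5)·(0.75) + (-1.5)·(1.75) + (1.5)·(-2.25)) / 3 = -4.5/3 = -1.5
  S[V,V] = ((-0.25)·(-0.25) + (0.75)·(0.75) + (1.75)·(1.75) + (-2.25)·(-2.25)) / 3 = 8.75/3 = 2.9167

S is symmetric (S[j,i] = S[i,j]). Assembling:

S = [[3, -1.5],
 [-1.5, 2.9167]]


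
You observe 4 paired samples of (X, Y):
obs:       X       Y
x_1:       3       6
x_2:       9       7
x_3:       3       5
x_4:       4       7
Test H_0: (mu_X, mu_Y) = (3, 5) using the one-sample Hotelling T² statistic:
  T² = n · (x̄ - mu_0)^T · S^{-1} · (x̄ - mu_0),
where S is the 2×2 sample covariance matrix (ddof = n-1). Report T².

Step 1 — sample mean vector:
  mean(X) = (3 + 9 + 3 + 4) / 4 = 19/4 = 4.75
  mean(Y) = (6 + 7 + 5 + 7) / 4 = 25/4 = 6.25
  x̄ = (4.75, 6.25),  deviation x̄ - mu_0 = (4.75, 6.25) - (3, 5) = (1.75, 1.25).

Step 2 — sample covariance matrix, S[i,j] = (1/(n-1)) · Σ_k (x_{k,i} - mean_i) · (x_{k,j} - mean_j), divisor n-1 = 3:
  S[X,X] = ((-1.75)·(-1.75) + (4.25)·(4.25) + (-1.75)·(-1.75) + (-0.75)·(-0.75)) / 3 = 24.75/3 = 8.25
  S[X,Y] = ((-1.75)·(-0.25) + (4.25)·(0.75) + (-1.75)·(-1.25) + (-0.75)·(0.75)) / 3 = 5.25/3 = 1.75
  S[Y,Y] = ((-0.25)·(-0.25) + (0.75)·(0.75) + (-1.25)·(-1.25) + (0.75)·(0.75)) / 3 = 2.75/3 = 0.9167
  S = [[8.25, 1.75],
 [1.75, 0.9167]].

Step 3 — invert S. det(S) = 8.25·0.9167 - (1.75)² = 4.5.
  S^{-1} = (1/det) · [[d, -b], [-b, a]] = [[0.2037, -0.3889],
 [-0.3889, 1.8333]].

Step 4 — quadratic form (x̄ - mu_0)^T · S^{-1} · (x̄ - mu_0):
  S^{-1} · (x̄ - mu_0) = (-0.1296, 1.6111),
  (x̄ - mu_0)^T · [...] = (1.75)·(-0.1296) + (1.25)·(1.6111) = 1.787.

Step 5 — scale by n: T² = 4 · 1.787 = 7.1481.

T² ≈ 7.1481


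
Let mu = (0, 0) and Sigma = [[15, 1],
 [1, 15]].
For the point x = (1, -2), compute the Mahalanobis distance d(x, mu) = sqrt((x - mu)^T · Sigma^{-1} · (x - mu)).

Step 1 — centre the observation: (x - mu) = (1, -2).

Step 2 — invert Sigma. det(Sigma) = 15·15 - (1)² = 224.
  Sigma^{-1} = (1/det) · [[d, -b], [-b, a]] = [[0.067, -0.0045],
 [-0.0045, 0.067]].

Step 3 — form the quadratic (x - mu)^T · Sigma^{-1} · (x - mu):
  Sigma^{-1} · (x - mu) = (0.0759, -0.1384).
  (x - mu)^T · [Sigma^{-1} · (x - mu)] = (1)·(0.0759) + (-2)·(-0.1384) = 0.3527.

Step 4 — take square root: d = √(0.3527) ≈ 0.5939.

d(x, mu) = √(0.3527) ≈ 0.5939


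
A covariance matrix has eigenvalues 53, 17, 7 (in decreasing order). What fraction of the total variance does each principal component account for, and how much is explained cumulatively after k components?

Step 1 — total variance = trace(Sigma) = Σ λ_i = 53 + 17 + 7 = 77.

Step 2 — fraction explained by component i = λ_i / Σ λ:
  PC1: 53/77 = 0.6883
  PC2: 17/77 = 0.2208
  PC3: 7/77 = 0.0909

Step 3 — cumulative fraction after k components = (λ_1 + ... + λ_k) / Σ λ:
  k = 1: 53/77 = 0.6883
  k = 2: (53 + 17)/77 = 70/77 = 0.9091
  k = 3: (53 + 17 + 7)/77 = 77/77 = 1

Summary (fraction, with percent):

explained: PC1 0.6883 (68.83%), PC2 0.2208 (22.08%), PC3 0.0909 (9.09%);  cumulative: 0.6883, 0.9091, 1


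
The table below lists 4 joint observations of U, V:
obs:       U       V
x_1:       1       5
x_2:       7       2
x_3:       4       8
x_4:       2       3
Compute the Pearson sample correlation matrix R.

Step 1 — column means:
  mean(U) = (1 + 7 + 4 + 2) / 4 = 14/4 = 3.5
  mean(V) = (5 + 2 + 8 + 3) / 4 = 18/4 = 4.5

Step 2 — sample variances and covariances s[i,j] = (1/(n-1)) · Σ_k (x_{k,i} - mean_i) · (x_{k,j} - mean_j), with n-1 = 3:
  s[U,U] = ((-2.5)·(-2.5) + (3.5)·(3.5) + (0.5)·(0.5) + (-1.5)·(-1.5)) / 3 = 21/3 = 7
  s[U,V] = ((-2.5)·(0.5) + (3.5)·(-2.5) + (0.5)·(3.5) + (-1.5)·(-1.5)) / 3 = -6/3 = -2
  s[V,V] = ((0.5)·(0.5) + (-2.5)·(-2.5) + (3.5)·(3.5) + (-1.5)·(-1.5)) / 3 = 21/3 = 7
  Sample standard deviations s_i = √(s[i,i]):
  s(U) = √(7) = 2.6458
  s(V) = √(7) = 2.6458

Step 3 — r_{ij} = s_{ij} / (s_i · s_j):
  r[U,U] = 1 (diagonal).
  r[U,V] = -2 / (2.6458 · 2.6458) = -2 / 7 = -0.2857
  r[V,V] = 1 (diagonal).

R is symmetric with unit diagonal. Assembling:

R = [[1, -0.2857],
 [-0.2857, 1]]


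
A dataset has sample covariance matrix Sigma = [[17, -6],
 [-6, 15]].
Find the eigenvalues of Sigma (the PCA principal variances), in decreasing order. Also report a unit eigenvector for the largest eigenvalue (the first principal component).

Step 1 — characteristic polynomial of 2×2 Sigma:
  det(Sigma - λI) = λ² - trace · λ + det = 0.
  trace = 17 + 15 = 32, det = 17·15 - (-6)² = 219.
Step 2 — discriminant:
  Δ = trace² - 4·det = 1024 - 876 = 148.
Step 3 — eigenvalues:
  λ = (trace ± √Δ)/2 = (32 ± 12.1655)/2,
  λ_1 = 22.0828,  λ_2 = 9.9172.

Step 4 — unit eigenvector for λ_1: solve (Sigma - λ_1 I)v = 0. First row:
  (17 - 22.0828)·v_x + (-6)·v_y = 0, i.e. (-5.0828)·v_x + (-6)·v_y = 0,
  so v ∝ (b, λ_1 - a) = (-6, 5.0828); multiply by -1 so the first entry is positive: u = (6, -5.0828).
  ||u|| = √((6)² + (-5.0828)²) = √(61.8345) ≈ 7.8635,
  v_1 = u/||u|| ≈ (0.763, -0.6464) (||v_1|| = 1).

λ_1 = 22.0828,  λ_2 = 9.9172;  v_1 ≈ (0.763, -0.6464)


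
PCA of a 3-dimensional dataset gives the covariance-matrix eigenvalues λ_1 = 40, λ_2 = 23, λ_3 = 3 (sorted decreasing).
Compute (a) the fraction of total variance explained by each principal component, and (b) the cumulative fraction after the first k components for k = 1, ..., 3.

Step 1 — total variance = trace(Sigma) = Σ λ_i = 40 + 23 + 3 = 66.

Step 2 — fraction explained by component i = λ_i / Σ λ:
  PC1: 40/66 = 0.6061
  PC2: 23/66 = 0.3485
  PC3: 3/66 = 0.0455

Step 3 — cumulative fraction after k components = (λ_1 + ... + λ_k) / Σ λ:
  k = 1: 40/66 = 0.6061
  k = 2: (40 + 23)/66 = 63/66 = 0.9545
  k = 3: (40 + 23 + 3)/66 = 66/66 = 1

Summary (fraction, with percent):

explained: PC1 0.6061 (60.61%), PC2 0.3485 (34.85%), PC3 0.0455 (4.55%);  cumulative: 0.6061, 0.9545, 1


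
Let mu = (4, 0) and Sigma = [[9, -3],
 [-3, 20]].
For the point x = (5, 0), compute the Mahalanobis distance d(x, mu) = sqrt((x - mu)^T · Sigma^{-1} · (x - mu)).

Step 1 — centre the observation: (x - mu) = (1, 0).

Step 2 — invert Sigma. det(Sigma) = 9·20 - (-3)² = 171.
  Sigma^{-1} = (1/det) · [[d, -b], [-b, a]] = [[0.117, 0.0175],
 [0.0175, 0.0526]].

Step 3 — form the quadratic (x - mu)^T · Sigma^{-1} · (x - mu):
  Sigma^{-1} · (x - mu) = (0.117, 0.0175).
  (x - mu)^T · [Sigma^{-1} · (x - mu)] = (1)·(0.117) + (0)·(0.0175) = 0.117.

Step 4 — take square root: d = √(0.117) ≈ 0.342.

d(x, mu) = √(0.117) ≈ 0.342


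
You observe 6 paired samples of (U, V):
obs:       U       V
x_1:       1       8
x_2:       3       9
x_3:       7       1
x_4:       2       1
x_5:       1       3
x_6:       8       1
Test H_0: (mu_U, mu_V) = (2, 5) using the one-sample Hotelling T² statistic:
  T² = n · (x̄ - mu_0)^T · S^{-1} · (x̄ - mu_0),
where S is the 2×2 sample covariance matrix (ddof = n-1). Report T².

Step 1 — sample mean vector:
  mean(U) = (1 + 3 + 7 + 2 + 1 + 8) / 6 = 22/6 = 3.6667
  mean(V) = (8 + 9 + 1 + 1 + 3 + 1) / 6 = 23/6 = 3.8333
  x̄ = (3.6667, 3.8333),  deviation x̄ - mu_0 = (3.6667, 3.8333) - (2, 5) = (1.6667, -1.1667).

Step 2 — sample covariance matrix, S[i,j] = (1/(n-1)) · Σ_k (x_{k,i} - mean_i) · (x_{k,j} - mean_j), divisor n-1 = 5:
  S[U,U] = ((-2.6667)·(-2.6667) + (-0.6667)·(-0.6667) + (3.3333)·(3.3333) + (-1.6667)·(-1.6667) + (-2.6667)·(-2.6667) + (4.3333)·(4.3333)) / 5 = 47.3333/5 = 9.4667
  S[U,V] = ((-2.6667)·(4.1667) + (-0.6667)·(5.1667) + (3.3333)·(-2.8333) + (-1.6667)·(-2.8333) + (-2.6667)·(-0.8333) + (4.3333)·(-2.8333)) / 5 = -29.3333/5 = -5.8667
  S[V,V] = ((4.1667)·(4.1667) + (5.1667)·(5.1667) + (-2.8333)·(-2.8333) + (-2.8333)·(-2.8333) + (-0.8333)·(-0.8333) + (-2.8333)·(-2.8333)) / 5 = 68.8333/5 = 13.7667
  S = [[9.4667, -5.8667],
 [-5.8667, 13.7667]].

Step 3 — invert S. det(S) = 9.4667·13.7667 - (-5.8667)² = 95.9067.
  S^{-1} = (1/det) · [[d, -b], [-b, a]] = [[0.1435, 0.0612],
 [0.0612, 0.0987]].

Step 4 — quadratic form (x̄ - mu_0)^T · S^{-1} · (x̄ - mu_0):
  S^{-1} · (x̄ - mu_0) = (0.1679, -0.0132),
  (x̄ - mu_0)^T · [...] = (1.6667)·(0.1679) + (-1.1667)·(-0.0132) = 0.2952.

Step 5 — scale by n: T² = 6 · 0.2952 = 1.7712.

T² ≈ 1.7712


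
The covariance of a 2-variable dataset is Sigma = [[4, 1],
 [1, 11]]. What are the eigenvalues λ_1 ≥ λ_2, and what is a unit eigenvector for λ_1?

Step 1 — characteristic polynomial of 2×2 Sigma:
  det(Sigma - λI) = λ² - trace · λ + det = 0.
  trace = 4 + 11 = 15, det = 4·11 - (1)² = 43.
Step 2 — discriminant:
  Δ = trace² - 4·det = 225 - 172 = 53.
Step 3 — eigenvalues:
  λ = (trace ± √Δ)/2 = (15 ± 7.2801)/2,
  λ_1 = 11.1401,  λ_2 = 3.8599.

Step 4 — unit eigenvector for λ_1: solve (Sigma - λ_1 I)v = 0. First row:
  (4 - 11.1401)·v_x + (1)·v_y = 0, i.e. (-7.1401)·v_x + (1)·v_y = 0,
  so v ∝ (b, λ_1 - a) = (1, 7.1401) = u.
  ||u|| = √((1)² + (7.1401)²) = √(51.9804) ≈ 7.2097,
  v_1 = u/||u|| ≈ (0.1387, 0.9903) (||v_1|| = 1).

λ_1 = 11.1401,  λ_2 = 3.8599;  v_1 ≈ (0.1387, 0.9903)


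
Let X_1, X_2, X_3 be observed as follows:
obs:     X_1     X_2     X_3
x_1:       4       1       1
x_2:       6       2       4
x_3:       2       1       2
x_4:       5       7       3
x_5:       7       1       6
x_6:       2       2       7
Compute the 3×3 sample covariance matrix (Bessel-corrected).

Step 1 — column means:
  mean(X_1) = (4 + 6 + 2 + 5 + 7 + 2) / 6 = 26/6 = 4.3333
  mean(X_2) = (1 + 2 + 1 + 7 + 1 + 2) / 6 = 14/6 = 2.3333
  mean(X_3) = (1 + 4 + 2 + 3 + 6 + 7) / 6 = 23/6 = 3.8333

Step 2 — sample covariance S[i,j] = (1/(n-1)) · Σ_k (x_{k,i} - mean_i) · (x_{k,j} - mean_j), with n-1 = 5.
  S[X_1,X_1] = ((-0.3333)·(-0.3333) + (1.6667)·(1.6667) + (-2.3333)·(-2.3333) + (0.6667)·(0.6667) + (2.6667)·(2.6667) + (-2.3333)·(-2.3333)) / 5 = 21.3333/5 = 4.2667
  S[X_1,X_2] = ((-0.3333)·(-1.3333) + (1.6667)·(-0.3333) + (-2.3333)·(-1.3333) + (0.6667)·(4.6667) + (2.6667)·(-1.3333) + (-2.3333)·(-0.3333)) / 5 = 3.3333/5 = 0.6667
  S[X_1,X_3] = ((-0.3333)·(-2.8333) + (1.6667)·(0.1667) + (-2.3333)·(-1.8333) + (0.6667)·(-0.8333) + (2.6667)·(2.1667) + (-2.3333)·(3.1667)) / 5 = 3.3333/5 = 0.6667
  S[X_2,X_2] = ((-1.3333)·(-1.3333) + (-0.3333)·(-0.3333) + (-1.3333)·(-1.3333) + (4.6667)·(4.6667) + (-1.3333)·(-1.3333) + (-0.3333)·(-0.3333)) / 5 = 27.3333/5 = 5.4667
  S[X_2,X_3] = ((-1.3333)·(-2.8333) + (-0.3333)·(0.1667) + (-1.3333)·(-1.8333) + (4.6667)·(-0.8333) + (-1.3333)·(2.1667) + (-0.3333)·(3.1667)) / 5 = -1.6667/5 = -0.3333
  S[X_3,X_3] = ((-2.8333)·(-2.8333) + (0.1667)·(0.1667) + (-1.8333)·(-1.8333) + (-0.8333)·(-0.8333) + (2.1667)·(2.1667) + (3.1667)·(3.1667)) / 5 = 26.8333/5 = 5.3667

S is symmetric (S[j,i] = S[i,j]). Assembling:

S = [[4.2667, 0.6667, 0.6667],
 [0.6667, 5.4667, -0.3333],
 [0.6667, -0.3333, 5.3667]]


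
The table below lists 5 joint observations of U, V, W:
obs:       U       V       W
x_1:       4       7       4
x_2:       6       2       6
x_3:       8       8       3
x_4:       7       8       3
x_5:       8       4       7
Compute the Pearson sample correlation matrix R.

Step 1 — column means:
  mean(U) = (4 + 6 + 8 + 7 + 8) / 5 = 33/5 = 6.6
  mean(V) = (7 + 2 + 8 + 8 + 4) / 5 = 29/5 = 5.8
  mean(W) = (4 + 6 + 3 + 3 + 7) / 5 = 23/5 = 4.6

Step 2 — sample variances and covariances s[i,j] = (1/(n-1)) · Σ_k (x_{k,i} - mean_i) · (x_{k,j} - mean_j), with n-1 = 4:
  s[U,U] = ((-2.6)·(-2.6) + (-0.6)·(-0.6) + (1.4)·(1.4) + (0.4)·(0.4) + (1.4)·(1.4)) / 4 = 11.2/4 = 2.8
  s[U,V] = ((-2.6)·(1.2) + (-0.6)·(-3.8) + (1.4)·(2.2) + (0.4)·(2.2) + (1.4)·(-1.8)) / 4 = 0.6/4 = 0.15
  s[U,W] = ((-2.6)·(-0.6) + (-0.6)·(1.4) + (1.4)·(-1.6) + (0.4)·(-1.6) + (1.4)·(2.4)) / 4 = 1.2/4 = 0.3
  s[V,V] = ((1.2)·(1.2) + (-3.8)·(-3.8) + (2.2)·(2.2) + (2.2)·(2.2) + (-1.8)·(-1.8)) / 4 = 28.8/4 = 7.2
  s[V,W] = ((1.2)·(-0.6) + (-3.8)·(1.4) + (2.2)·(-1.6) + (2.2)·(-1.6) + (-1.8)·(2.4)) / 4 = -17.4/4 = -4.35
  s[W,W] = ((-0.6)·(-0.6) + (1.4)·(1.4) + (-1.6)·(-1.6) + (-1.6)·(-1.6) + (2.4)·(2.4)) / 4 = 13.2/4 = 3.3
  Sample standard deviations s_i = √(s[i,i]):
  s(U) = √(2.8) = 1.6733
  s(V) = √(7.2) = 2.6833
  s(W) = √(3.3) = 1.8166

Step 3 — r_{ij} = s_{ij} / (s_i · s_j):
  r[U,U] = 1 (diagonal).
  r[U,V] = 0.15 / (1.6733 · 2.6833) = 0.15 / 4.49 = 0.0334
  r[U,W] = 0.3 / (1.6733 · 1.8166) = 0.3 / 3.0397 = 0.0987
  r[V,V] = 1 (diagonal).
  r[V,W] = -4.35 / (2.6833 · 1.8166) = -4.35 / 4.8744 = -0.8924
  r[W,W] = 1 (diagonal).

R is symmetric with unit diagonal. Assembling:

R = [[1, 0.0334, 0.0987],
 [0.0334, 1, -0.8924],
 [0.0987, -0.8924, 1]]


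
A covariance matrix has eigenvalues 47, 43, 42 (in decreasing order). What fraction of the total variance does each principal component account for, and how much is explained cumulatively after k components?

Step 1 — total variance = trace(Sigma) = Σ λ_i = 47 + 43 + 42 = 132.

Step 2 — fraction explained by component i = λ_i / Σ λ:
  PC1: 47/132 = 0.3561
  PC2: 43/132 = 0.3258
  PC3: 42/132 = 0.3182

Step 3 — cumulative fraction after k components = (λ_1 + ... + λ_k) / Σ λ:
  k = 1: 47/132 = 0.3561
  k = 2: (47 + 43)/132 = 90/132 = 0.6818
  k = 3: (47 + 43 + 42)/132 = 132/132 = 1

Summary (fraction, with percent):

explained: PC1 0.3561 (35.61%), PC2 0.3258 (32.58%), PC3 0.3182 (31.82%);  cumulative: 0.3561, 0.6818, 1


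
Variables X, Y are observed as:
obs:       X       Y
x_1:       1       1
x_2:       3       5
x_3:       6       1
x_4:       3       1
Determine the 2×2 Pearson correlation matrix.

Step 1 — column means:
  mean(X) = (1 + 3 + 6 + 3) / 4 = 13/4 = 3.25
  mean(Y) = (1 + 5 + 1 + 1) / 4 = 8/4 = 2

Step 2 — sample variances and covariances s[i,j] = (1/(n-1)) · Σ_k (x_{k,i} - mean_i) · (x_{k,j} - mean_j), with n-1 = 3:
  s[X,X] = ((-2.25)·(-2.25) + (-0.25)·(-0.25) + (2.75)·(2.75) + (-0.25)·(-0.25)) / 3 = 12.75/3 = 4.25
  s[X,Y] = ((-2.25)·(-1) + (-0.25)·(3) + (2.75)·(-1) + (-0.25)·(-1)) / 3 = -1/3 = -0.3333
  s[Y,Y] = ((-1)·(-1) + (3)·(3) + (-1)·(-1) + (-1)·(-1)) / 3 = 12/3 = 4
  Sample standard deviations s_i = √(s[i,i]):
  s(X) = √(4.25) = 2.0616
  s(Y) = √(4) = 2

Step 3 — r_{ij} = s_{ij} / (s_i · s_j):
  r[X,X] = 1 (diagonal).
  r[X,Y] = -0.3333 / (2.0616 · 2) = -0.3333 / 4.1231 = -0.0808
  r[Y,Y] = 1 (diagonal).

R is symmetric with unit diagonal. Assembling:

R = [[1, -0.0808],
 [-0.0808, 1]]


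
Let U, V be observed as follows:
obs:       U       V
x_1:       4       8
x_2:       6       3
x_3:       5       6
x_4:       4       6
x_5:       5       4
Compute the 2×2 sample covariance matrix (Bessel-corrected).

Step 1 — column means:
  mean(U) = (4 + 6 + 5 + 4 + 5) / 5 = 24/5 = 4.8
  mean(V) = (8 + 3 + 6 + 6 + 4) / 5 = 27/5 = 5.4

Step 2 — sample covariance S[i,j] = (1/(n-1)) · Σ_k (x_{k,i} - mean_i) · (x_{k,j} - mean_j), with n-1 = 4.
  S[U,U] = ((-0.8)·(-0.8) + (1.2)·(1.2) + (0.2)·(0.2) + (-0.8)·(-0.8) + (0.2)·(0.2)) / 4 = 2.8/4 = 0.7
  S[U,V] = ((-0.8)·(2.6) + (1.2)·(-2.4) + (0.2)·(0.6) + (-0.8)·(0.6) + (0.2)·(-1.4)) / 4 = -5.6/4 = -1.4
  S[V,V] = ((2.6)·(2.6) + (-2.4)·(-2.4) + (0.6)·(0.6) + (0.6)·(0.6) + (-1.4)·(-1.4)) / 4 = 15.2/4 = 3.8

S is symmetric (S[j,i] = S[i,j]). Assembling:

S = [[0.7, -1.4],
 [-1.4, 3.8]]


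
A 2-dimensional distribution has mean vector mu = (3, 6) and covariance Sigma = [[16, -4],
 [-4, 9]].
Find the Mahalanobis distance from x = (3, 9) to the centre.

Step 1 — centre the observation: (x - mu) = (0, 3).

Step 2 — invert Sigma. det(Sigma) = 16·9 - (-4)² = 128.
  Sigma^{-1} = (1/det) · [[d, -b], [-b, a]] = [[0.0703, 0.0312],
 [0.0312, 0.125]].

Step 3 — form the quadratic (x - mu)^T · Sigma^{-1} · (x - mu):
  Sigma^{-1} · (x - mu) = (0.0938, 0.375).
  (x - mu)^T · [Sigma^{-1} · (x - mu)] = (0)·(0.0938) + (3)·(0.375) = 1.125.

Step 4 — take square root: d = √(1.125) ≈ 1.0607.

d(x, mu) = √(1.125) ≈ 1.0607


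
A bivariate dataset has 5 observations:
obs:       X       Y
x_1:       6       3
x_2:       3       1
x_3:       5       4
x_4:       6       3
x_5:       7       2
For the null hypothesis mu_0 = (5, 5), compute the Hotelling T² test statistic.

Step 1 — sample mean vector:
  mean(X) = (6 + 3 + 5 + 6 + 7) / 5 = 27/5 = 5.4
  mean(Y) = (3 + 1 + 4 + 3 + 2) / 5 = 13/5 = 2.6
  x̄ = (5.4, 2.6),  deviation x̄ - mu_0 = (5.4, 2.6) - (5, 5) = (0.4, -2.4).

Step 2 — sample covariance matrix, S[i,j] = (1/(n-1)) · Σ_k (x_{k,i} - mean_i) · (x_{k,j} - mean_j), divisor n-1 = 4:
  S[X,X] = ((0.6)·(0.6) + (-2.4)·(-2.4) + (-0.4)·(-0.4) + (0.6)·(0.6) + (1.6)·(1.6)) / 4 = 9.2/4 = 2.3
  S[X,Y] = ((0.6)·(0.4) + (-2.4)·(-1.6) + (-0.4)·(1.4) + (0.6)·(0.4) + (1.6)·(-0.6)) / 4 = 2.8/4 = 0.7
  S[Y,Y] = ((0.4)·(0.4) + (-1.6)·(-1.6) + (1.4)·(1.4) + (0.4)·(0.4) + (-0.6)·(-0.6)) / 4 = 5.2/4 = 1.3
  S = [[2.3, 0.7],
 [0.7, 1.3]].

Step 3 — invert S. det(S) = 2.3·1.3 - (0.7)² = 2.5.
  S^{-1} = (1/det) · [[d, -b], [-b, a]] = [[0.52, -0.28],
 [-0.28, 0.92]].

Step 4 — quadratic form (x̄ - mu_0)^T · S^{-1} · (x̄ - mu_0):
  S^{-1} · (x̄ - mu_0) = (0.88, -2.32),
  (x̄ - mu_0)^T · [...] = (0.4)·(0.88) + (-2.4)·(-2.32) = 5.92.

Step 5 — scale by n: T² = 5 · 5.92 = 29.6.

T² ≈ 29.6


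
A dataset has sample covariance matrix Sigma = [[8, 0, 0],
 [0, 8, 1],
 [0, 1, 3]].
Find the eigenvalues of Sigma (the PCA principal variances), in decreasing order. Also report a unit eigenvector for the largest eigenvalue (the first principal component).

Step 1 — characteristic polynomial p(λ) = det(λI - Sigma) = λ³ - tr·λ² + c_1·λ - det, where tr = trace, c_1 = sum of the principal 2×2 minors, det = det(Sigma):
  tr = 8 + 8 + 3 = 19,
  c_1 = (8·8 - (0)²) + (8·3 - (0)²) + (8·3 - (1)²) = 64 + 24 + 23 = 111,
  det = 8·(8·3 - (1)²) - (0)·((0)·3 - (1)·(0)) + (0)·((0)·(1) - 8·(0)) = 8·(23) - (0)·(0) + (0)·(0) = 184.
  So p(λ) = λ³ - 19λ² + 111λ - 184.
Step 2 — look for an integer root (rational root theorem: any rational root is an integer divisor of 184). Testing λ = 8:
  p(8) = 512 - 1216 + 888 - 184 = 0  ✓
  Dividing out (λ - 8): p(λ) = (λ - 8)(λ² - 11λ + 23).
Step 3 — remaining eigenvalues from the quadratic λ² - 11λ + 23 = 0:
  Δ = 11² - 4·23 = 121 - 92 = 29,  λ = (11 ± √29)/2 = (11 ± 5.3852)/2 ≈ 8.1926 or 2.8074.
  Sorted: λ_1 = 8.1926,  λ_2 = 8,  λ_3 = 2.8074  (check: sum = 19 = tr ✓).

Step 4 — unit eigenvector for λ_1 ≈ 8.1926: v spans the null space of (Sigma - λ_1 I), whose rows are
  r_1 = (-0.1926, 0, 0),  r_2 = (0, -0.1926, 1),  r_3 = (0, 1, -5.1926).
  v is orthogonal to every row, so take v ∝ r_1 × r_2 = ((0)·(1) - (0)·(-0.1926), (0)·(0) - (-0.1926)·(1), (-0.1926)·(-0.1926) - (0)·(0)) ≈ (0, 0.1926, 0.0371).
  Let u = (0, 0.1926, 0.0371).
  ||u|| = √((0)² + (0.1926)² + (0.0371)²) = √(0.0385) ≈ 0.1961,  v_1 = u/||u|| ≈ (0, 0.982, 0.1891) (||v_1|| = 1).

λ_1 = 8.1926,  λ_2 = 8,  λ_3 = 2.8074;  v_1 ≈ (0, 0.982, 0.1891)


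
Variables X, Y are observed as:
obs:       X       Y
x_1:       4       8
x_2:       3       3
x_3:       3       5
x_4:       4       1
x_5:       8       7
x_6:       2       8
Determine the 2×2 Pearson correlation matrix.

Step 1 — column means:
  mean(X) = (4 + 3 + 3 + 4 + 8 + 2) / 6 = 24/6 = 4
  mean(Y) = (8 + 3 + 5 + 1 + 7 + 8) / 6 = 32/6 = 5.3333

Step 2 — sample variances and covariances s[i,j] = (1/(n-1)) · Σ_k (x_{k,i} - mean_i) · (x_{k,j} - mean_j), with n-1 = 5:
  s[X,X] = ((0)·(0) + (-1)·(-1) + (-1)·(-1) + (0)·(0) + (4)·(4) + (-2)·(-2)) / 5 = 22/5 = 4.4
  s[X,Y] = ((0)·(2.6667) + (-1)·(-2.3333) + (-1)·(-0.3333) + (0)·(-4.3333) + (4)·(1.6667) + (-2)·(2.6667)) / 5 = 4/5 = 0.8
  s[Y,Y] = ((2.6667)·(2.6667) + (-2.3333)·(-2.3333) + (-0.3333)·(-0.3333) + (-4.3333)·(-4.3333) + (1.6667)·(1.6667) + (2.6667)·(2.6667)) / 5 = 41.3333/5 = 8.2667
  Sample standard deviations s_i = √(s[i,i]):
  s(X) = √(4.4) = 2.0976
  s(Y) = √(8.2667) = 2.8752

Step 3 — r_{ij} = s_{ij} / (s_i · s_j):
  r[X,X] = 1 (diagonal).
  r[X,Y] = 0.8 / (2.0976 · 2.8752) = 0.8 / 6.031 = 0.1326
  r[Y,Y] = 1 (diagonal).

R is symmetric with unit diagonal. Assembling:

R = [[1, 0.1326],
 [0.1326, 1]]


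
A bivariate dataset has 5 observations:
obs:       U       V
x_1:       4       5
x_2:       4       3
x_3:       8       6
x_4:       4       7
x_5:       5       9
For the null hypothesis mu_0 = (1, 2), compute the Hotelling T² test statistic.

Step 1 — sample mean vector:
  mean(U) = (4 + 4 + 8 + 4 + 5) / 5 = 25/5 = 5
  mean(V) = (5 + 3 + 6 + 7 + 9) / 5 = 30/5 = 6
  x̄ = (5, 6),  deviation x̄ - mu_0 = (5, 6) - (1, 2) = (4, 4).

Step 2 — sample covariance matrix, S[i,j] = (1/(n-1)) · Σ_k (x_{k,i} - mean_i) · (x_{k,j} - mean_j), divisor n-1 = 4:
  S[U,U] = ((-1)·(-1) + (-1)·(-1) + (3)·(3) + (-1)·(-1) + (0)·(0)) / 4 = 12/4 = 3
  S[U,V] = ((-1)·(-1) + (-1)·(-3) + (3)·(0) + (-1)·(1) + (0)·(3)) / 4 = 3/4 = 0.75
  S[V,V] = ((-1)·(-1) + (-3)·(-3) + (0)·(0) + (1)·(1) + (3)·(3)) / 4 = 20/4 = 5
  S = [[3, 0.75],
 [0.75, 5]].

Step 3 — invert S. det(S) = 3·5 - (0.75)² = 14.4375.
  S^{-1} = (1/det) · [[d, -b], [-b, a]] = [[0.3463, -0.0519],
 [-0.0519, 0.2078]].

Step 4 — quadratic form (x̄ - mu_0)^T · S^{-1} · (x̄ - mu_0):
  S^{-1} · (x̄ - mu_0) = (1.1775, 0.6234),
  (x̄ - mu_0)^T · [...] = (4)·(1.1775) + (4)·(0.6234) = 7.2035.

Step 5 — scale by n: T² = 5 · 7.2035 = 36.0173.

T² ≈ 36.0173


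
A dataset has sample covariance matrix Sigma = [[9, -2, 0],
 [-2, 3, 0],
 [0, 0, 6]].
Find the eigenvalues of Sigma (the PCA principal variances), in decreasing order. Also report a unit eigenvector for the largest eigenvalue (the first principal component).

Step 1 — characteristic polynomial p(λ) = det(λI - Sigma) = λ³ - tr·λ² + c_1·λ - det, where tr = trace, c_1 = sum of the principal 2×2 minors, det = det(Sigma):
  tr = 9 + 3 + 6 = 18,
  c_1 = (9·3 - (-2)²) + (9·6 - (0)²) + (3·6 - (0)²) = 23 + 54 + 18 = 95,
  det = 9·(3·6 - (0)²) - (-2)·((-2)·6 - (0)·(0)) + (0)·((-2)·(0) - 3·(0)) = 9·(18) - (-2)·(-12) + (0)·(0) = 138.
  So p(λ) = λ³ - 18λ² + 95λ - 138.
Step 2 — look for an integer root (rational root theorem: any rational root is an integer divisor of 138). Testing λ = 6:
  p(6) = 216 - 648 + 570 - 138 = 0  ✓
  Dividing out (λ - 6): p(λ) = (λ - 6)(λ² - 12λ + 23).
Step 3 — remaining eigenvalues from the quadratic λ² - 12λ + 23 = 0:
  Δ = 12² - 4·23 = 144 - 92 = 52,  λ = (12 ± √52)/2 = (12 ± 7.2111)/2 ≈ 9.6056 or 2.3944.
  Sorted: λ_1 = 9.6056,  λ_2 = 6,  λ_3 = 2.3944  (check: sum = 18 = tr ✓).

Step 4 — unit eigenvector for λ_1 ≈ 9.6056: v spans the null space of (Sigma - λ_1 I), whose rows are
  r_1 = (-0.6056, -2, 0),  r_2 = (-2, -6.6056, 0),  r_3 = (0, 0, -3.6056).
  v is orthogonal to every row, so take v ∝ r_1 × r_3 = ((-2)·(-3.6056) - (0)·(0), (0)·(0) - (-0.6056)·(-3.6056), (-0.6056)·(0) - (-2)·(0)) ≈ (7.2111, -2.1833, 0).
  Let u = (7.2111, -2.1833, 0).
  ||u|| = √((7.2111)² + (-2.1833)² + (0)²) = √(56.767) ≈ 7.5344,  v_1 = u/||u|| ≈ (0.9571, -0.2898, 0) (||v_1|| = 1).

λ_1 = 9.6056,  λ_2 = 6,  λ_3 = 2.3944;  v_1 ≈ (0.9571, -0.2898, 0)


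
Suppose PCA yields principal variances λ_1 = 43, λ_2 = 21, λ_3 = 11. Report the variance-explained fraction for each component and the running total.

Step 1 — total variance = trace(Sigma) = Σ λ_i = 43 + 21 + 11 = 75.

Step 2 — fraction explained by component i = λ_i / Σ λ:
  PC1: 43/75 = 0.5733
  PC2: 21/75 = 0.28
  PC3: 11/75 = 0.1467

Step 3 — cumulative fraction after k components = (λ_1 + ... + λ_k) / Σ λ:
  k = 1: 43/75 = 0.5733
  k = 2: (43 + 21)/75 = 64/75 = 0.8533
  k = 3: (43 + 21 + 11)/75 = 75/75 = 1

Summary (fraction, with percent):

explained: PC1 0.5733 (57.33%), PC2 0.28 (28%), PC3 0.1467 (14.67%);  cumulative: 0.5733, 0.8533, 1


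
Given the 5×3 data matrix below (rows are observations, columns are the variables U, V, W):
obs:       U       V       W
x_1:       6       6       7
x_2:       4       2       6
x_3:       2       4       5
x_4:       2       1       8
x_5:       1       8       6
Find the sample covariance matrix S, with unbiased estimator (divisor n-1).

Step 1 — column means:
  mean(U) = (6 + 4 + 2 + 2 + 1) / 5 = 15/5 = 3
  mean(V) = (6 + 2 + 4 + 1 + 8) / 5 = 21/5 = 4.2
  mean(W) = (7 + 6 + 5 + 8 + 6) / 5 = 32/5 = 6.4

Step 2 — sample covariance S[i,j] = (1/(n-1)) · Σ_k (x_{k,i} - mean_i) · (x_{k,j} - mean_j), with n-1 = 4.
  S[U,U] = ((3)·(3) + (1)·(1) + (-1)·(-1) + (-1)·(-1) + (-2)·(-2)) / 4 = 16/4 = 4
  S[U,V] = ((3)·(1.8) + (1)·(-2.2) + (-1)·(-0.2) + (-1)·(-3.2) + (-2)·(3.8)) / 4 = -1/4 = -0.25
  S[U,W] = ((3)·(0.6) + (1)·(-0.4) + (-1)·(-1.4) + (-1)·(1.6) + (-2)·(-0.4)) / 4 = 2/4 = 0.5
  S[V,V] = ((1.8)·(1.8) + (-2.2)·(-2.2) + (-0.2)·(-0.2) + (-3.2)·(-3.2) + (3.8)·(3.8)) / 4 = 32.8/4 = 8.2
  S[V,W] = ((1.8)·(0.6) + (-2.2)·(-0.4) + (-0.2)·(-1.4) + (-3.2)·(1.6) + (3.8)·(-0.4)) / 4 = -4.4/4 = -1.1
  S[W,W] = ((0.6)·(0.6) + (-0.4)·(-0.4) + (-1.4)·(-1.4) + (1.6)·(1.6) + (-0.4)·(-0.4)) / 4 = 5.2/4 = 1.3

S is symmetric (S[j,i] = S[i,j]). Assembling:

S = [[4, -0.25, 0.5],
 [-0.25, 8.2, -1.1],
 [0.5, -1.1, 1.3]]


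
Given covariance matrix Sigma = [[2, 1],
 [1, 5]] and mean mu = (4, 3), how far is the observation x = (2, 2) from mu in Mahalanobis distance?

Step 1 — centre the observation: (x - mu) = (-2, -1).

Step 2 — invert Sigma. det(Sigma) = 2·5 - (1)² = 9.
  Sigma^{-1} = (1/det) · [[d, -b], [-b, a]] = [[0.5556, -0.1111],
 [-0.1111, 0.2222]].

Step 3 — form the quadratic (x - mu)^T · Sigma^{-1} · (x - mu):
  Sigma^{-1} · (x - mu) = (-1, 0).
  (x - mu)^T · [Sigma^{-1} · (x - mu)] = (-2)·(-1) + (-1)·(0) = 2.

Step 4 — take square root: d = √(2) ≈ 1.4142.

d(x, mu) = √(2) ≈ 1.4142


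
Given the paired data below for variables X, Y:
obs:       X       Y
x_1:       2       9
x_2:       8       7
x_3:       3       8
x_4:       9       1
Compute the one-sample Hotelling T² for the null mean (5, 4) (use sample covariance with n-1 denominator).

Step 1 — sample mean vector:
  mean(X) = (2 + 8 + 3 + 9) / 4 = 22/4 = 5.5
  mean(Y) = (9 + 7 + 8 + 1) / 4 = 25/4 = 6.25
  x̄ = (5.5, 6.25),  deviation x̄ - mu_0 = (5.5, 6.25) - (5, 4) = (0.5, 2.25).

Step 2 — sample covariance matrix, S[i,j] = (1/(n-1)) · Σ_k (x_{k,i} - mean_i) · (x_{k,j} - mean_j), divisor n-1 = 3:
  S[X,X] = ((-3.5)·(-3.5) + (2.5)·(2.5) + (-2.5)·(-2.5) + (3.5)·(3.5)) / 3 = 37/3 = 12.3333
  S[X,Y] = ((-3.5)·(2.75) + (2.5)·(0.75) + (-2.5)·(1.75) + (3.5)·(-5.25)) / 3 = -30.5/3 = -10.1667
  S[Y,Y] = ((2.75)·(2.75) + (0.75)·(0.75) + (1.75)·(1.75) + (-5.25)·(-5.25)) / 3 = 38.75/3 = 12.9167
  S = [[12.3333, -10.1667],
 [-10.1667, 12.9167]].

Step 3 — invert S. det(S) = 12.3333·12.9167 - (-10.1667)² = 55.9444.
  S^{-1} = (1/det) · [[d, -b], [-b, a]] = [[0.2309, 0.1817],
 [0.1817, 0.2205]].

Step 4 — quadratic form (x̄ - mu_0)^T · S^{-1} · (x̄ - mu_0):
  S^{-1} · (x̄ - mu_0) = (0.5243, 0.5869),
  (x̄ - mu_0)^T · [...] = (0.5)·(0.5243) + (2.25)·(0.5869) = 1.5827.

Step 5 — scale by n: T² = 4 · 1.5827 = 6.3307.

T² ≈ 6.3307


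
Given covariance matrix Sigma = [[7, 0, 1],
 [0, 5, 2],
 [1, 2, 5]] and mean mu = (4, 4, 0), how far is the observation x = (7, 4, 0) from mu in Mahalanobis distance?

Step 1 — centre the observation: (x - mu) = (3, 0, 0).

Step 2 — invert Sigma (cofactor / det for 3×3, or solve directly):
  Sigma^{-1} = [[0.1479, 0.0141, -0.0352],
 [0.0141, 0.2394, -0.0986],
 [-0.0352, -0.0986, 0.2465]].

Step 3 — form the quadratic (x - mu)^T · Sigma^{-1} · (x - mu):
  Sigma^{-1} · (x - mu) = (0.4437, 0.0423, -0.1056).
  (x - mu)^T · [Sigma^{-1} · (x - mu)] = (3)·(0.4437) + (0)·(0.0423) + (0)·(-0.1056) = 1.331.

Step 4 — take square root: d = √(1.331) ≈ 1.1537.

d(x, mu) = √(1.331) ≈ 1.1537


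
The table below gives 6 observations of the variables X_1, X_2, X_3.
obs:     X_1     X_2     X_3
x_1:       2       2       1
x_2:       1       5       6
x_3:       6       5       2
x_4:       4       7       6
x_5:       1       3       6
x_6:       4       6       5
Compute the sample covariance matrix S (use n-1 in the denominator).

Step 1 — column means:
  mean(X_1) = (2 + 1 + 6 + 4 + 1 + 4) / 6 = 18/6 = 3
  mean(X_2) = (2 + 5 + 5 + 7 + 3 + 6) / 6 = 28/6 = 4.6667
  mean(X_3) = (1 + 6 + 2 + 6 + 6 + 5) / 6 = 26/6 = 4.3333

Step 2 — sample covariance S[i,j] = (1/(n-1)) · Σ_k (x_{k,i} - mean_i) · (x_{k,j} - mean_j), with n-1 = 5.
  S[X_1,X_1] = ((-1)·(-1) + (-2)·(-2) + (3)·(3) + (1)·(1) + (-2)·(-2) + (1)·(1)) / 5 = 20/5 = 4
  S[X_1,X_2] = ((-1)·(-2.6667) + (-2)·(0.3333) + (3)·(0.3333) + (1)·(2.3333) + (-2)·(-1.6667) + (1)·(1.3333)) / 5 = 10/5 = 2
  S[X_1,X_3] = ((-1)·(-3.3333) + (-2)·(1.6667) + (3)·(-2.3333) + (1)·(1.6667) + (-2)·(1.6667) + (1)·(0.6667)) / 5 = -8/5 = -1.6
  S[X_2,X_2] = ((-2.6667)·(-2.6667) + (0.3333)·(0.3333) + (0.3333)·(0.3333) + (2.3333)·(2.3333) + (-1.6667)·(-1.6667) + (1.3333)·(1.3333)) / 5 = 17.3333/5 = 3.4667
  S[X_2,X_3] = ((-2.6667)·(-3.3333) + (0.3333)·(1.6667) + (0.3333)·(-2.3333) + (2.3333)·(1.6667) + (-1.6667)·(1.6667) + (1.3333)·(0.6667)) / 5 = 10.6667/5 = 2.1333
  S[X_3,X_3] = ((-3.3333)·(-3.3333) + (1.6667)·(1.6667) + (-2.3333)·(-2.3333) + (1.6667)·(1.6667) + (1.6667)·(1.6667) + (0.6667)·(0.6667)) / 5 = 25.3333/5 = 5.0667

S is symmetric (S[j,i] = S[i,j]). Assembling:

S = [[4, 2, -1.6],
 [2, 3.4667, 2.1333],
 [-1.6, 2.1333, 5.0667]]


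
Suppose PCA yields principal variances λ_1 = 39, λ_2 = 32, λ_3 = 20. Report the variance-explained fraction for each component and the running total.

Step 1 — total variance = trace(Sigma) = Σ λ_i = 39 + 32 + 20 = 91.

Step 2 — fraction explained by component i = λ_i / Σ λ:
  PC1: 39/91 = 0.4286
  PC2: 32/91 = 0.3516
  PC3: 20/91 = 0.2198

Step 3 — cumulative fraction after k components = (λ_1 + ... + λ_k) / Σ λ:
  k = 1: 39/91 = 0.4286
  k = 2: (39 + 32)/91 = 71/91 = 0.7802
  k = 3: (39 + 32 + 20)/91 = 91/91 = 1

Summary (fraction, with percent):

explained: PC1 0.4286 (42.86%), PC2 0.3516 (35.16%), PC3 0.2198 (21.98%);  cumulative: 0.4286, 0.7802, 1


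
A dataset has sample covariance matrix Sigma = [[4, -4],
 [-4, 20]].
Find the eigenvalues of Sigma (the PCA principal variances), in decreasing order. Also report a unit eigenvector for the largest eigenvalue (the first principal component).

Step 1 — characteristic polynomial of 2×2 Sigma:
  det(Sigma - λI) = λ² - trace · λ + det = 0.
  trace = 4 + 20 = 24, det = 4·20 - (-4)² = 64.
Step 2 — discriminant:
  Δ = trace² - 4·det = 576 - 256 = 320.
Step 3 — eigenvalues:
  λ = (trace ± √Δ)/2 = (24 ± 17.8885)/2,
  λ_1 = 20.9443,  λ_2 = 3.0557.

Step 4 — unit eigenvector for λ_1: solve (Sigma - λ_1 I)v = 0. First row:
  (4 - 20.9443)·v_x + (-4)·v_y = 0, i.e. (-16.9443)·v_x + (-4)·v_y = 0,
  so v ∝ (b, λ_1 - a) = (-4, 16.9443); multiply by -1 so the first entry is positive: u = (4, -16.9443).
  ||u|| = √((4)² + (-16.9443)²) = √(303.1084) ≈ 17.41,
  v_1 = u/||u|| ≈ (0.2298, -0.9732) (||v_1|| = 1).

λ_1 = 20.9443,  λ_2 = 3.0557;  v_1 ≈ (0.2298, -0.9732)


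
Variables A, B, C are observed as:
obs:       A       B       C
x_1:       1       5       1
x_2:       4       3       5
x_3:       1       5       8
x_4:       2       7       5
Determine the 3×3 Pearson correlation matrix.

Step 1 — column means:
  mean(A) = (1 + 4 + 1 + 2) / 4 = 8/4 = 2
  mean(B) = (5 + 3 + 5 + 7) / 4 = 20/4 = 5
  mean(C) = (1 + 5 + 8 + 5) / 4 = 19/4 = 4.75

Step 2 — sample variances and covariances s[i,j] = (1/(n-1)) · Σ_k (x_{k,i} - mean_i) · (x_{k,j} - mean_j), with n-1 = 3:
  s[A,A] = ((-1)·(-1) + (2)·(2) + (-1)·(-1) + (0)·(0)) / 3 = 6/3 = 2
  s[A,B] = ((-1)·(0) + (2)·(-2) + (-1)·(0) + (0)·(2)) / 3 = -4/3 = -1.3333
  s[A,C] = ((-1)·(-3.75) + (2)·(0.25) + (-1)·(3.25) + (0)·(0.25)) / 3 = 1/3 = 0.3333
  s[B,B] = ((0)·(0) + (-2)·(-2) + (0)·(0) + (2)·(2)) / 3 = 8/3 = 2.6667
  s[B,C] = ((0)·(-3.75) + (-2)·(0.25) + (0)·(3.25) + (2)·(0.25)) / 3 = 0/3 = 0
  s[C,C] = ((-3.75)·(-3.75) + (0.25)·(0.25) + (3.25)·(3.25) + (0.25)·(0.25)) / 3 = 24.75/3 = 8.25
  Sample standard deviations s_i = √(s[i,i]):
  s(A) = √(2) = 1.4142
  s(B) = √(2.6667) = 1.633
  s(C) = √(8.25) = 2.8723

Step 3 — r_{ij} = s_{ij} / (s_i · s_j):
  r[A,A] = 1 (diagonal).
  r[A,B] = -1.3333 / (1.4142 · 1.633) = -1.3333 / 2.3094 = -0.5774
  r[A,C] = 0.3333 / (1.4142 · 2.8723) = 0.3333 / 4.062 = 0.0821
  r[B,B] = 1 (diagonal).
  r[B,C] = 0 / (1.633 · 2.8723) = 0 / 4.6904 = 0
  r[C,C] = 1 (diagonal).

R is symmetric with unit diagonal. Assembling:

R = [[1, -0.5774, 0.0821],
 [-0.5774, 1, 0],
 [0.0821, 0, 1]]


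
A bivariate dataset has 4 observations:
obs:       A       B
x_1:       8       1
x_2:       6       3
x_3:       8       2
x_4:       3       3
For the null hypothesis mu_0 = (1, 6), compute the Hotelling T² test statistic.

Step 1 — sample mean vector:
  mean(A) = (8 + 6 + 8 + 3) / 4 = 25/4 = 6.25
  mean(B) = (1 + 3 + 2 + 3) / 4 = 9/4 = 2.25
  x̄ = (6.25, 2.25),  deviation x̄ - mu_0 = (6.25, 2.25) - (1, 6) = (5.25, -3.75).

Step 2 — sample covariance matrix, S[i,j] = (1/(n-1)) · Σ_k (x_{k,i} - mean_i) · (x_{k,j} - mean_j), divisor n-1 = 3:
  S[A,A] = ((1.75)·(1.75) + (-0.25)·(-0.25) + (1.75)·(1.75) + (-3.25)·(-3.25)) / 3 = 16.75/3 = 5.5833
  S[A,B] = ((1.75)·(-1.25) + (-0.25)·(0.75) + (1.75)·(-0.25) + (-3.25)·(0.75)) / 3 = -5.25/3 = -1.75
  S[B,B] = ((-1.25)·(-1.25) + (0.75)·(0.75) + (-0.25)·(-0.25) + (0.75)·(0.75)) / 3 = 2.75/3 = 0.9167
  S = [[5.5833, -1.75],
 [-1.75, 0.9167]].

Step 3 — invert S. det(S) = 5.5833·0.9167 - (-1.75)² = 2.0556.
  S^{-1} = (1/det) · [[d, -b], [-b, a]] = [[0.4459, 0.8514],
 [0.8514, 2.7162]].

Step 4 — quadratic form (x̄ - mu_0)^T · S^{-1} · (x̄ - mu_0):
  S^{-1} · (x̄ - mu_0) = (-0.8514, -5.7162),
  (x̄ - mu_0)^T · [...] = (5.25)·(-0.8514) + (-3.75)·(-5.7162) = 16.9662.

Step 5 — scale by n: T² = 4 · 16.9662 = 67.8649.

T² ≈ 67.8649


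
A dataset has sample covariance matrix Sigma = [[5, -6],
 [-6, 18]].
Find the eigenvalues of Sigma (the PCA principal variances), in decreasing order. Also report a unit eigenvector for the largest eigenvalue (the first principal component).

Step 1 — characteristic polynomial of 2×2 Sigma:
  det(Sigma - λI) = λ² - trace · λ + det = 0.
  trace = 5 + 18 = 23, det = 5·18 - (-6)² = 54.
Step 2 — discriminant:
  Δ = trace² - 4·det = 529 - 216 = 313.
Step 3 — eigenvalues:
  λ = (trace ± √Δ)/2 = (23 ± 17.6918)/2,
  λ_1 = 20.3459,  λ_2 = 2.6541.

Step 4 — unit eigenvector for λ_1: solve (Sigma - λ_1 I)v = 0. First row:
  (5 - 20.3459)·v_x + (-6)·v_y = 0, i.e. (-15.3459)·v_x + (-6)·v_y = 0,
  so v ∝ (b, λ_1 - a) = (-6, 15.3459); multiply by -1 so the first entry is positive: u = (6, -15.3459).
  ||u|| = √((6)² + (-15.3459)²) = √(271.4967) ≈ 16.4772,
  v_1 = u/||u|| ≈ (0.3641, -0.9313) (||v_1|| = 1).

λ_1 = 20.3459,  λ_2 = 2.6541;  v_1 ≈ (0.3641, -0.9313)


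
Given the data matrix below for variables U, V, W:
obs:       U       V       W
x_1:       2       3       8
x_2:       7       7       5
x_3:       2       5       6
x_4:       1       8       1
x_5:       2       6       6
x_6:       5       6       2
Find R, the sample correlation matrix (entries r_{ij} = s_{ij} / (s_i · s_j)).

Step 1 — column means:
  mean(U) = (2 + 7 + 2 + 1 + 2 + 5) / 6 = 19/6 = 3.1667
  mean(V) = (3 + 7 + 5 + 8 + 6 + 6) / 6 = 35/6 = 5.8333
  mean(W) = (8 + 5 + 6 + 1 + 6 + 2) / 6 = 28/6 = 4.6667

Step 2 — sample variances and covariances s[i,j] = (1/(n-1)) · Σ_k (x_{k,i} - mean_i) · (x_{k,j} - mean_j), with n-1 = 5:
  s[U,U] = ((-1.1667)·(-1.1667) + (3.8333)·(3.8333) + (-1.1667)·(-1.1667) + (-2.1667)·(-2.1667) + (-1.1667)·(-1.1667) + (1.8333)·(1.8333)) / 5 = 26.8333/5 = 5.3667
  s[U,V] = ((-1.1667)·(-2.8333) + (3.8333)·(1.1667) + (-1.1667)·(-0.8333) + (-2.1667)·(2.1667) + (-1.1667)·(0.1667) + (1.8333)·(0.1667)) / 5 = 4.1667/5 = 0.8333
  s[U,W] = ((-1.1667)·(3.3333) + (3.8333)·(0.3333) + (-1.1667)·(1.3333) + (-2.1667)·(-3.6667) + (-1.1667)·(1.3333) + (1.8333)·(-2.6667)) / 5 = -2.6667/5 = -0.5333
  s[V,V] = ((-2.8333)·(-2.8333) + (1.1667)·(1.1667) + (-0.8333)·(-0.8333) + (2.1667)·(2.1667) + (0.1667)·(0.1667) + (0.1667)·(0.1667)) / 5 = 14.8333/5 = 2.9667
  s[V,W] = ((-2.8333)·(3.3333) + (1.1667)·(0.3333) + (-0.8333)·(1.3333) + (2.1667)·(-3.6667) + (0.1667)·(1.3333) + (0.1667)·(-2.6667)) / 5 = -18.3333/5 = -3.6667
  s[W,W] = ((3.3333)·(3.3333) + (0.3333)·(0.3333) + (1.3333)·(1.3333) + (-3.6667)·(-3.6667) + (1.3333)·(1.3333) + (-2.6667)·(-2.6667)) / 5 = 35.3333/5 = 7.0667
  Sample standard deviations s_i = √(s[i,i]):
  s(U) = √(5.3667) = 2.3166
  s(V) = √(2.9667) = 1.7224
  s(W) = √(7.0667) = 2.6583

Step 3 — r_{ij} = s_{ij} / (s_i · s_j):
  r[U,U] = 1 (diagonal).
  r[U,V] = 0.8333 / (2.3166 · 1.7224) = 0.8333 / 3.9901 = 0.2088
  r[U,W] = -0.5333 / (2.3166 · 2.6583) = -0.5333 / 6.1583 = -0.0866
  r[V,V] = 1 (diagonal).
  r[V,W] = -3.6667 / (1.7224 · 2.6583) = -3.6667 / 4.5787 = -0.8008
  r[W,W] = 1 (diagonal).

R is symmetric with unit diagonal. Assembling:

R = [[1, 0.2088, -0.0866],
 [0.2088, 1, -0.8008],
 [-0.0866, -0.8008, 1]]


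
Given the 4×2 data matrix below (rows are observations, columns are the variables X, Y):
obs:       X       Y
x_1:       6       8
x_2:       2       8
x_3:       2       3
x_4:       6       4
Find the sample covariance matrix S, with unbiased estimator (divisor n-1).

Step 1 — column means:
  mean(X) = (6 + 2 + 2 + 6) / 4 = 16/4 = 4
  mean(Y) = (8 + 8 + 3 + 4) / 4 = 23/4 = 5.75

Step 2 — sample covariance S[i,j] = (1/(n-1)) · Σ_k (x_{k,i} - mean_i) · (x_{k,j} - mean_j), with n-1 = 3.
  S[X,X] = ((2)·(2) + (-2)·(-2) + (-2)·(-2) + (2)·(2)) / 3 = 16/3 = 5.3333
  S[X,Y] = ((2)·(2.25) + (-2)·(2.25) + (-2)·(-2.75) + (2)·(-1.75)) / 3 = 2/3 = 0.6667
  S[Y,Y] = ((2.25)·(2.25) + (2.25)·(2.25) + (-2.75)·(-2.75) + (-1.75)·(-1.75)) / 3 = 20.75/3 = 6.9167

S is symmetric (S[j,i] = S[i,j]). Assembling:

S = [[5.3333, 0.6667],
 [0.6667, 6.9167]]


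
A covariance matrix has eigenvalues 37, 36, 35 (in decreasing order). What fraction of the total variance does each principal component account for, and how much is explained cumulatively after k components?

Step 1 — total variance = trace(Sigma) = Σ λ_i = 37 + 36 + 35 = 108.

Step 2 — fraction explained by component i = λ_i / Σ λ:
  PC1: 37/108 = 0.3426
  PC2: 36/108 = 0.3333
  PC3: 35/108 = 0.3241

Step 3 — cumulative fraction after k components = (λ_1 + ... + λ_k) / Σ λ:
  k = 1: 37/108 = 0.3426
  k = 2: (37 + 36)/108 = 73/108 = 0.6759
  k = 3: (37 + 36 + 35)/108 = 108/108 = 1

Summary (fraction, with percent):

explained: PC1 0.3426 (34.26%), PC2 0.3333 (33.33%), PC3 0.3241 (32.41%);  cumulative: 0.3426, 0.6759, 1
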